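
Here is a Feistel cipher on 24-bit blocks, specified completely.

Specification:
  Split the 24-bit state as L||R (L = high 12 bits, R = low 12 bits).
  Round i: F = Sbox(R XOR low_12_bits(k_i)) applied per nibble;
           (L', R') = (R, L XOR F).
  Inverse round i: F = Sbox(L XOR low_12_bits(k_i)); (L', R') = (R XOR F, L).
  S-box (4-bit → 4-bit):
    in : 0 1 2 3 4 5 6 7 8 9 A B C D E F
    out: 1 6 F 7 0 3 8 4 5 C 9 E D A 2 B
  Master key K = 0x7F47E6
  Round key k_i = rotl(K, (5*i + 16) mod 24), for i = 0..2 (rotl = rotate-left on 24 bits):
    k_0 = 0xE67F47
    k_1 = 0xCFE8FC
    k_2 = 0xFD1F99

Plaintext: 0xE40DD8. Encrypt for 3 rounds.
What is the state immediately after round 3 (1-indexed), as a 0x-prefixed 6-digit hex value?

0x19C398

s_0 = plaintext = 0xE40DD8
s_1 = Round(s_0, k_0) = 0xDD818B
s_2 = Round(s_1, k_1) = 0x18B19C
s_3 = Round(s_2, k_2) = 0x19C398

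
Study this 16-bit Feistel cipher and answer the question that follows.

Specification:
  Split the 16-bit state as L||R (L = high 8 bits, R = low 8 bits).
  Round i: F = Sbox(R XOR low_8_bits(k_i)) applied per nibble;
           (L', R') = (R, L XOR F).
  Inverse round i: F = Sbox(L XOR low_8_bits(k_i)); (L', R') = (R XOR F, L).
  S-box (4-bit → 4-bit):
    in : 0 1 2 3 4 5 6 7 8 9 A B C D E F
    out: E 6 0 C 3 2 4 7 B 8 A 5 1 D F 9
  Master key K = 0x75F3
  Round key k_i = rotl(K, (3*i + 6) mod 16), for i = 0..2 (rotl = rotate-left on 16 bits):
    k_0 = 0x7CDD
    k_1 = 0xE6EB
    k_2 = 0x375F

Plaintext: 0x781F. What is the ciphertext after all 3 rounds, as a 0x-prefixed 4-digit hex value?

0xA3F9

s_0 = plaintext = 0x781F
s_1 = Round(s_0, k_0) = 0x1F68
s_2 = Round(s_1, k_1) = 0x68A3
s_3 = Round(s_2, k_2) = 0xA3F9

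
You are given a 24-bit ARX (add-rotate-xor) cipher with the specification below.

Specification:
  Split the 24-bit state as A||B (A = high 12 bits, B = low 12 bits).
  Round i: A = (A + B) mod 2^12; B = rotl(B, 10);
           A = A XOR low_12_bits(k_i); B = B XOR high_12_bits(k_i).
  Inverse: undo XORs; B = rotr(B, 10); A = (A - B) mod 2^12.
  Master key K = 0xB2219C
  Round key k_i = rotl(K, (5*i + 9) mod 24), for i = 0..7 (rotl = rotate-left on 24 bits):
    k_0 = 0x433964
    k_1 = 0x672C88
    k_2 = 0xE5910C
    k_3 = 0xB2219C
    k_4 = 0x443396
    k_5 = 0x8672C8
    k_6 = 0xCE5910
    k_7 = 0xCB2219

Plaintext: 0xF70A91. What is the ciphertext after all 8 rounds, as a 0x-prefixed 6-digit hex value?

s_0 = plaintext = 0xF70A91
s_1 = Round(s_0, k_0) = 0x365297
s_2 = Round(s_1, k_1) = 0x974AD7
s_3 = Round(s_2, k_2) = 0x5470EC
s_4 = Round(s_3, k_3) = 0x7AFB19
s_5 = Round(s_4, k_4) = 0x15E285
s_6 = Round(s_5, k_5) = 0x12BCC6
s_7 = Round(s_6, k_6) = 0x4E17D4
s_8 = Round(s_7, k_7) = 0xEACD47

0xEACD47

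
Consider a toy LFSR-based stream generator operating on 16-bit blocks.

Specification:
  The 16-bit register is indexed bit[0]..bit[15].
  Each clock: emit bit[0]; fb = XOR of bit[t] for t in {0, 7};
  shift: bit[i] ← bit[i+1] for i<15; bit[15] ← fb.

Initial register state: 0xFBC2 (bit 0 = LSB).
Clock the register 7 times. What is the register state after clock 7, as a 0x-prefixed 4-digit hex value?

0x6BF7

reg_0 = 0xFBC2
clock 1: out=0, reg = 0xFDE1
clock 2: out=1, reg = 0x7EF0
clock 3: out=0, reg = 0xBF78
clock 4: out=0, reg = 0x5FBC
clock 5: out=0, reg = 0xAFDE
clock 6: out=0, reg = 0xD7EF
clock 7: out=1, reg = 0x6BF7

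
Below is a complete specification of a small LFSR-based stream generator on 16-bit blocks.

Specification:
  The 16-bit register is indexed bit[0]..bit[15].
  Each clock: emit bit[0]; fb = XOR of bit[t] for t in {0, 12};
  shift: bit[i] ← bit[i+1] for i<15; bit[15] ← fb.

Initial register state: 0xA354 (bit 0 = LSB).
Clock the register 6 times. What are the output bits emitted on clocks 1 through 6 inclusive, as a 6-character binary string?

001010

reg_0 = 0xA354
clock 1: out=0, reg = 0x51AA
clock 2: out=0, reg = 0xA8D5
clock 3: out=1, reg = 0xD46A
clock 4: out=0, reg = 0xEA35
clock 5: out=1, reg = 0xF51A
clock 6: out=0, reg = 0xFA8D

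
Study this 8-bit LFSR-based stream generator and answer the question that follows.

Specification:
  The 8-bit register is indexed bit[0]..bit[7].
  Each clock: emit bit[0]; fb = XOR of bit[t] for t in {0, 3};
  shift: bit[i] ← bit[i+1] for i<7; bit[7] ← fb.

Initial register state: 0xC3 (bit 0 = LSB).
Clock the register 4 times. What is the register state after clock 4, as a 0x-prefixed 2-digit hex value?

reg_0 = 0xC3
clock 1: out=1, reg = 0xE1
clock 2: out=1, reg = 0xF0
clock 3: out=0, reg = 0x78
clock 4: out=0, reg = 0xBC

0xBC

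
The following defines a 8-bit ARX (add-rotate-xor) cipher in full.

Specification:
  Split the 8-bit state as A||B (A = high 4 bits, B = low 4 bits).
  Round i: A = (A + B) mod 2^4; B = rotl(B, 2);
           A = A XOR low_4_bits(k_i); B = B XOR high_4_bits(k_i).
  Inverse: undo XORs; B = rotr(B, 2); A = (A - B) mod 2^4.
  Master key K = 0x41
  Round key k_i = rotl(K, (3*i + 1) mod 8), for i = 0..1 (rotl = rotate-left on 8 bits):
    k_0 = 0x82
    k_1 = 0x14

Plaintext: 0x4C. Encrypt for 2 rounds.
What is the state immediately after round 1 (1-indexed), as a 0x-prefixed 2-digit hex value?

s_0 = plaintext = 0x4C
s_1 = Round(s_0, k_0) = 0x2B
s_2 = Round(s_1, k_1) = 0x9F

0x2B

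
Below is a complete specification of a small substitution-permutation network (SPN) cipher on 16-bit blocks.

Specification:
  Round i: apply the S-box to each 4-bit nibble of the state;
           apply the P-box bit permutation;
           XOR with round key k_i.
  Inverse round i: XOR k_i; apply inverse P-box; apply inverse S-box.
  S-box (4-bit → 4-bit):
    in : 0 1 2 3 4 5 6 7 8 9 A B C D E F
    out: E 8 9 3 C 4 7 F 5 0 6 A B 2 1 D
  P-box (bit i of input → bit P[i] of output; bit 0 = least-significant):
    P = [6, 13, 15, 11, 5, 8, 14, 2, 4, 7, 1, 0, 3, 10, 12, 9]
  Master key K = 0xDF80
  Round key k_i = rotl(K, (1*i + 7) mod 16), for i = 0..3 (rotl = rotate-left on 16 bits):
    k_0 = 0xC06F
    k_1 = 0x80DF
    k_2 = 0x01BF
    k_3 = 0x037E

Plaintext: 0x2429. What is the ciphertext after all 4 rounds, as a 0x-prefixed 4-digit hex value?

s_0 = plaintext = 0x2429
s_1 = Round(s_0, k_0) = 0xC240
s_2 = Round(s_1, k_1) = 0x6EC2
s_3 = Round(s_2, k_2) = 0x1CC3
s_4 = Round(s_3, k_3) = 0x208B

0x208B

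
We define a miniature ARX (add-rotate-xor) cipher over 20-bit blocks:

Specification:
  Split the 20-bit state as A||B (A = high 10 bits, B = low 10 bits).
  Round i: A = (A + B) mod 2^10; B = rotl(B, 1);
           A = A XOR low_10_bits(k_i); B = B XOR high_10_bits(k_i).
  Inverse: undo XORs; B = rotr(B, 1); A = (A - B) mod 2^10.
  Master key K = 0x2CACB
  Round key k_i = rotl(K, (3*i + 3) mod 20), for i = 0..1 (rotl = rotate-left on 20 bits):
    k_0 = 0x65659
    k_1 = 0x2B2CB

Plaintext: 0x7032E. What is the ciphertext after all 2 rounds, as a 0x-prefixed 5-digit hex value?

s_0 = plaintext = 0x7032E
s_1 = Round(s_0, k_0) = 0xADFC8
s_2 = Round(s_1, k_1) = 0x2D33D

0x2D33D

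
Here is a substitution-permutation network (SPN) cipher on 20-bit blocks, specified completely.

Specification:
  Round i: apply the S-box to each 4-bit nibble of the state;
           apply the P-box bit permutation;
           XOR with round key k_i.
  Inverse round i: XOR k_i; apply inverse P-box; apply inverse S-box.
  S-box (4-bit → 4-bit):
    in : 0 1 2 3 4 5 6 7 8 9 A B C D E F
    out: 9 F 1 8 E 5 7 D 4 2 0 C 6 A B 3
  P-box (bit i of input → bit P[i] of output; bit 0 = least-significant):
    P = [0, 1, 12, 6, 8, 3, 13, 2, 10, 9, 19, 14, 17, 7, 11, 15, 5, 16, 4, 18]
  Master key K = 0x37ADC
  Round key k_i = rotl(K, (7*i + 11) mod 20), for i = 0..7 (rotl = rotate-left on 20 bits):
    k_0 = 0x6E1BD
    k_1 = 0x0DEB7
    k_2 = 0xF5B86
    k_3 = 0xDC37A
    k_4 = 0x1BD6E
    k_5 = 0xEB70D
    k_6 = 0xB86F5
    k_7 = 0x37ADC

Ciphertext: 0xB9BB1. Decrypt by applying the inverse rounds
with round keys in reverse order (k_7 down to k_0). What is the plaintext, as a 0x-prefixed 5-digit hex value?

0x02144

s_0 = ciphertext = 0xB9BB1
s_1 = InvRound(s_0, k_7) = 0x23B10
s_2 = InvRound(s_1, k_6) = 0xF4577
s_3 = InvRound(s_2, k_5) = 0x63DC4
s_4 = InvRound(s_3, k_4) = 0xEEA99
s_5 = InvRound(s_4, k_3) = 0xF6A5E
s_6 = InvRound(s_5, k_2) = 0x89A6B
s_7 = InvRound(s_6, k_1) = 0x897D3
s_8 = InvRound(s_7, k_0) = 0x02144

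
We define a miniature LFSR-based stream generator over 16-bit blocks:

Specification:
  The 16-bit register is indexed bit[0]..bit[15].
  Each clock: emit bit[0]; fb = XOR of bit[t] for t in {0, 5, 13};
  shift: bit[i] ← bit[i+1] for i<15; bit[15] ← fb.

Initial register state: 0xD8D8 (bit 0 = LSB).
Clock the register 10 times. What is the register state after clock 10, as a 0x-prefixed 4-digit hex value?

reg_0 = 0xD8D8
clock 1: out=0, reg = 0x6C6C
clock 2: out=0, reg = 0x3636
clock 3: out=0, reg = 0x1B1B
clock 4: out=1, reg = 0x8D8D
clock 5: out=1, reg = 0xC6C6
clock 6: out=0, reg = 0x6363
clock 7: out=1, reg = 0xB1B1
clock 8: out=1, reg = 0xD8D8
clock 9: out=0, reg = 0x6C6C
clock 10: out=0, reg = 0x3636

0x3636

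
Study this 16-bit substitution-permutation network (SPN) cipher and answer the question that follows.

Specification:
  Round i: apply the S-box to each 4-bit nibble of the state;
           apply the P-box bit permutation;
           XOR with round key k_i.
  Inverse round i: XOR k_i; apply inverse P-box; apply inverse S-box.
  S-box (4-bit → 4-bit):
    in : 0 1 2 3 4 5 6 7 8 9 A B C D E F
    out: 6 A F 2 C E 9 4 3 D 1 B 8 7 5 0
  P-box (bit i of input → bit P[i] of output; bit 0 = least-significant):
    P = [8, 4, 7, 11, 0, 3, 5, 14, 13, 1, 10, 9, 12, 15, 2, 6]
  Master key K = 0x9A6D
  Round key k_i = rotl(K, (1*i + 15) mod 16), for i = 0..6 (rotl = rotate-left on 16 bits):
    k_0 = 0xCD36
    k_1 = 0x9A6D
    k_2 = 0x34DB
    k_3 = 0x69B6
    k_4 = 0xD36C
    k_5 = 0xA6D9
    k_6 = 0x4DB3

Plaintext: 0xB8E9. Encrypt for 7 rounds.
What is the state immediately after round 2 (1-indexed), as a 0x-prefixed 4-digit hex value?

0x94D0

s_0 = plaintext = 0xB8E9
s_1 = Round(s_0, k_0) = 0x74D5
s_2 = Round(s_1, k_1) = 0x94D0
s_3 = Round(s_2, k_2) = 0x2226
s_4 = Round(s_3, k_3) = 0x96D9
s_5 = Round(s_4, k_4) = 0xE881
s_6 = Round(s_5, k_5) = 0x9EC6
s_7 = Round(s_6, k_6) = 0x30F7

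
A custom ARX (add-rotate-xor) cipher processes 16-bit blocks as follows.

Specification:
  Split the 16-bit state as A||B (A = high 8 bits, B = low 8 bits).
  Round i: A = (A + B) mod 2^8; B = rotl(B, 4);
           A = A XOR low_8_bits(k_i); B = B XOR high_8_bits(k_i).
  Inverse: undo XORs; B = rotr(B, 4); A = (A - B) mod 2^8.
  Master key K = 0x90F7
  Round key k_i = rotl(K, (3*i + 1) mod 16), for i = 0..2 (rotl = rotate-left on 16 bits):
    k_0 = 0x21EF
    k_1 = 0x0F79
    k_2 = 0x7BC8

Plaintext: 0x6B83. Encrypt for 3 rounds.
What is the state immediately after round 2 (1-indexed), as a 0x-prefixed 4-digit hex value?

s_0 = plaintext = 0x6B83
s_1 = Round(s_0, k_0) = 0x0119
s_2 = Round(s_1, k_1) = 0x639E
s_3 = Round(s_2, k_2) = 0xC992

0x639E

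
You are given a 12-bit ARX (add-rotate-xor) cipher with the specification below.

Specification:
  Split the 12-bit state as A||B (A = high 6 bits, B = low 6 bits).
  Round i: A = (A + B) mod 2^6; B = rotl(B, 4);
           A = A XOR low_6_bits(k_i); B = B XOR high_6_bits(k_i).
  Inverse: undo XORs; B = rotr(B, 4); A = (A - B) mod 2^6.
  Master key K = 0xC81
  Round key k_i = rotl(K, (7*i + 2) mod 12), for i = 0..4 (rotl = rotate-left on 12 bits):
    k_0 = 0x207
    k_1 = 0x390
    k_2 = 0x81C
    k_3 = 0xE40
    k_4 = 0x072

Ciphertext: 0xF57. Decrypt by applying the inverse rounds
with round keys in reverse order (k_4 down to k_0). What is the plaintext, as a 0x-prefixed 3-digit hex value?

0x621

s_0 = ciphertext = 0xF57
s_1 = InvRound(s_0, k_4) = 0xD99
s_2 = InvRound(s_1, k_3) = 0xD02
s_3 = InvRound(s_2, k_2) = 0x78A
s_4 = InvRound(s_3, k_1) = 0xF90
s_5 = InvRound(s_4, k_0) = 0x621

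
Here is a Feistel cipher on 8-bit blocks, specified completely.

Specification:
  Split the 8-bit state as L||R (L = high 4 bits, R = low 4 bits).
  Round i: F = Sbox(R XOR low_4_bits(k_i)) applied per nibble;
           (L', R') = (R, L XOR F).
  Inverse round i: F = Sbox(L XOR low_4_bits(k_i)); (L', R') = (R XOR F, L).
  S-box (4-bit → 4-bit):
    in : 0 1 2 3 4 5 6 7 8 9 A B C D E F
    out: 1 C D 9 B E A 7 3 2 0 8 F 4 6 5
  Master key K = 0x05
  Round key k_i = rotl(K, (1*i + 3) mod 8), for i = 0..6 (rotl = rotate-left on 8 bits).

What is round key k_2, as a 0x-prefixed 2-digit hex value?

K = 0x05
k_0 = rotl(K, (1*0+3) mod 8) = rotl(K, 3) = 0x28
k_1 = rotl(K, (1*1+3) mod 8) = rotl(K, 4) = 0x50
k_2 = rotl(K, (1*2+3) mod 8) = rotl(K, 5) = 0xA0

0xA0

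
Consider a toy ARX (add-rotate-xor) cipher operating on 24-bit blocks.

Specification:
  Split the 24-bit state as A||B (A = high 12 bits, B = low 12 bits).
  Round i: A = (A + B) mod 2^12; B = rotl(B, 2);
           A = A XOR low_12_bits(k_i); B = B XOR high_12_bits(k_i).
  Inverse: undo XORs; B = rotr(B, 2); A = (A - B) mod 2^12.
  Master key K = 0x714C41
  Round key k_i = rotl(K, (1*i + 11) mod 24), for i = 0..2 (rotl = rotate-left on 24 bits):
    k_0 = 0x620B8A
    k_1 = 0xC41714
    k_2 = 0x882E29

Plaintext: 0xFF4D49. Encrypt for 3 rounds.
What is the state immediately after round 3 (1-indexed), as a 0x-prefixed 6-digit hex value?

0x12E9F6

s_0 = plaintext = 0xFF4D49
s_1 = Round(s_0, k_0) = 0x6B7307
s_2 = Round(s_1, k_1) = 0xEAA05D
s_3 = Round(s_2, k_2) = 0x12E9F6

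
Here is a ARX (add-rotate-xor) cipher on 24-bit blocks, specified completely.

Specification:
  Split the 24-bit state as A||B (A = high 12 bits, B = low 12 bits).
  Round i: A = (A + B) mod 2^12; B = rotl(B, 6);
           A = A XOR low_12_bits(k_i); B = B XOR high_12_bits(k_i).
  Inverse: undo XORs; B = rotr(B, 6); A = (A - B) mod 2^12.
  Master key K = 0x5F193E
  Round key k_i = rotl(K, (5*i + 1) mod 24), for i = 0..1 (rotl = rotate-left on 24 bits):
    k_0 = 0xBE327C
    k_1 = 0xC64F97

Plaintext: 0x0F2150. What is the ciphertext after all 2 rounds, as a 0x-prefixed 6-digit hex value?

0xFB35DB

s_0 = plaintext = 0x0F2150
s_1 = Round(s_0, k_0) = 0x03EFE6
s_2 = Round(s_1, k_1) = 0xFB35DB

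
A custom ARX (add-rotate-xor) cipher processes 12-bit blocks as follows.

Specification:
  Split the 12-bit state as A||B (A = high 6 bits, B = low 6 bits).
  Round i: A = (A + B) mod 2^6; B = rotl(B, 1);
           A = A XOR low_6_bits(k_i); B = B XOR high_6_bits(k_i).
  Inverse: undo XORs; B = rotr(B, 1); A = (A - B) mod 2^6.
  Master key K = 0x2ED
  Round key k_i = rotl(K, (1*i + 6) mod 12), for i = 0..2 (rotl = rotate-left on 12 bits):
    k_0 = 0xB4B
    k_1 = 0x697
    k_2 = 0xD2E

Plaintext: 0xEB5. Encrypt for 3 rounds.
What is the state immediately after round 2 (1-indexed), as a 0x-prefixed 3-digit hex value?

0xF56

s_0 = plaintext = 0xEB5
s_1 = Round(s_0, k_0) = 0x906
s_2 = Round(s_1, k_1) = 0xF56
s_3 = Round(s_2, k_2) = 0xF58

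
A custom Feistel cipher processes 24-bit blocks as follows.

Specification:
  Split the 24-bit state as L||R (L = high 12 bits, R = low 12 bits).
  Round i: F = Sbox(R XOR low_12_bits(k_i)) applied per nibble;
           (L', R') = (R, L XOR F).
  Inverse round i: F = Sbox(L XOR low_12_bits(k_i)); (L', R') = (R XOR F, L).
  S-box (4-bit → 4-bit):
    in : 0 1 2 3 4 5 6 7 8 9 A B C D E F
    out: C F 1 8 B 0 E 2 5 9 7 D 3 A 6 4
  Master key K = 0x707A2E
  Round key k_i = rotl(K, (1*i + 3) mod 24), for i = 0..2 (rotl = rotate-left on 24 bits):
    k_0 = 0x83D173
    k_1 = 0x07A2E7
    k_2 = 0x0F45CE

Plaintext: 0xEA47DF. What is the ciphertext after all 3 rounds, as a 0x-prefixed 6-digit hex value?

0x65384D

s_0 = plaintext = 0xEA47DF
s_1 = Round(s_0, k_0) = 0x7DF0D7
s_2 = Round(s_1, k_1) = 0x0D7653
s_3 = Round(s_2, k_2) = 0x65384D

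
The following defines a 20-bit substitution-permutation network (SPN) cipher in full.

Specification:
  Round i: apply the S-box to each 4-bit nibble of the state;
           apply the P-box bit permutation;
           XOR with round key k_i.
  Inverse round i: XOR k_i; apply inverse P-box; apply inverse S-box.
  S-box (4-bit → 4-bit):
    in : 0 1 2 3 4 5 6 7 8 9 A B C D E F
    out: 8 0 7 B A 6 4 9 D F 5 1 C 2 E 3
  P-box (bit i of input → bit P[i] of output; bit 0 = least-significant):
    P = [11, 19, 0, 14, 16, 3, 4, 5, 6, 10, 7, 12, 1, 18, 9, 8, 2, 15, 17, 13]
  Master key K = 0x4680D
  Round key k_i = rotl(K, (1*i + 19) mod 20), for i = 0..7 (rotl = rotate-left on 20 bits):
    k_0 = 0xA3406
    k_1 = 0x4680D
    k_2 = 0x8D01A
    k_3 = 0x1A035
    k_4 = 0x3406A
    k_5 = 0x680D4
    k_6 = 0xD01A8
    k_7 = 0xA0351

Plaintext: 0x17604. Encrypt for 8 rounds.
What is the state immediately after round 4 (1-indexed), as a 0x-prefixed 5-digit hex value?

0xE56A9

s_0 = plaintext = 0x17604
s_1 = Round(s_0, k_0) = 0x275A4
s_2 = Round(s_1, k_1) = 0xFAD9B
s_3 = Round(s_2, k_2) = 0x95E24
s_4 = Round(s_3, k_3) = 0xE56A9
s_5 = Round(s_4, k_4) = 0xCAAFB
s_6 = Round(s_5, k_5) = 0x5AA1E
s_7 = Round(s_6, k_6) = 0x7C36B
s_8 = Round(s_7, k_7) = 0xA3C05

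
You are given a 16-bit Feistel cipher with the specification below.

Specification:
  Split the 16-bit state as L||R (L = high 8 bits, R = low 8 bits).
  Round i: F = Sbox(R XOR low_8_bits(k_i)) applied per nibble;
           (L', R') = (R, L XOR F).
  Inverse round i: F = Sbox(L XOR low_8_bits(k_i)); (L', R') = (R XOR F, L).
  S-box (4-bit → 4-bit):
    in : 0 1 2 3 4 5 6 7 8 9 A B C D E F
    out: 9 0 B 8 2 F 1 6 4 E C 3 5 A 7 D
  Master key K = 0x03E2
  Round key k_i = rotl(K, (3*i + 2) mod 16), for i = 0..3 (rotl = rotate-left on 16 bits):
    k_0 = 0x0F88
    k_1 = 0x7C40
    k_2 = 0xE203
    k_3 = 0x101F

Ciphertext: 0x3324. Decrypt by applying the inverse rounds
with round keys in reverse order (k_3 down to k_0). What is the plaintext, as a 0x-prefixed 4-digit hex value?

s_0 = ciphertext = 0x3324
s_1 = InvRound(s_0, k_3) = 0x9133
s_2 = InvRound(s_1, k_2) = 0xD891
s_3 = InvRound(s_2, k_1) = 0x75D8
s_4 = InvRound(s_3, k_0) = 0x0275

0x0275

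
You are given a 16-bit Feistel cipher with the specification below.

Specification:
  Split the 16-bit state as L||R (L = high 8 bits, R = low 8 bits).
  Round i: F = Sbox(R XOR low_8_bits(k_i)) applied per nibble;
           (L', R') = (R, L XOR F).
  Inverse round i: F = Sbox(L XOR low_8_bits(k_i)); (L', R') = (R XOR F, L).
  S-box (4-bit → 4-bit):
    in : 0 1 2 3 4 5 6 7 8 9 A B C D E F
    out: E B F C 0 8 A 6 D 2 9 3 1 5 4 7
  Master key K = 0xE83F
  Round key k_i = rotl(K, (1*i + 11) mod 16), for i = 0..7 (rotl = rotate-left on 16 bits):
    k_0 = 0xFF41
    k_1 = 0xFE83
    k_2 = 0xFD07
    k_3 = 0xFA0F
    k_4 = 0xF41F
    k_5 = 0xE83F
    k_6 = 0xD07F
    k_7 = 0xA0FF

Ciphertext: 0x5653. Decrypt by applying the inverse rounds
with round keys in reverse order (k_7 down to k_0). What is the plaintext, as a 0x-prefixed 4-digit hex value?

s_0 = ciphertext = 0x5653
s_1 = InvRound(s_0, k_7) = 0xC156
s_2 = InvRound(s_1, k_6) = 0x62C1
s_3 = InvRound(s_2, k_5) = 0x4462
s_4 = InvRound(s_3, k_4) = 0xE144
s_5 = InvRound(s_4, k_3) = 0x00E1
s_6 = InvRound(s_5, k_2) = 0x0700
s_7 = InvRound(s_6, k_1) = 0xD007
s_8 = InvRound(s_7, k_0) = 0x2CD0

0x2CD0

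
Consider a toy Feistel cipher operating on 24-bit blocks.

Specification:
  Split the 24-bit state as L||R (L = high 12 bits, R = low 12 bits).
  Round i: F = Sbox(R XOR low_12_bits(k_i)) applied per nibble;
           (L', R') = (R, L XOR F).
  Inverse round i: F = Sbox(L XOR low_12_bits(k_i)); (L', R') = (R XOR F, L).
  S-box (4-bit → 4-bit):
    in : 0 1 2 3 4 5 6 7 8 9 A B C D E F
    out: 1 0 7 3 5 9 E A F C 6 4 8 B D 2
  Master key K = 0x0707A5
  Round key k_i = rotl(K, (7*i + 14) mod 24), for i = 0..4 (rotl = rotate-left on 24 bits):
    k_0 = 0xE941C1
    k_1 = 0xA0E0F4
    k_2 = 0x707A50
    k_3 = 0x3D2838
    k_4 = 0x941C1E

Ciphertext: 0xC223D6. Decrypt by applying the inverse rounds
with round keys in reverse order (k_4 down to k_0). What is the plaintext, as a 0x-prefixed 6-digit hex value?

0xCA095B

s_0 = ciphertext = 0xC223D6
s_1 = InvRound(s_0, k_4) = 0x2EEC22
s_2 = InvRound(s_1, k_3) = 0xA9C2EE
s_3 = InvRound(s_2, k_2) = 0x366A9C
s_4 = InvRound(s_3, k_1) = 0x95B366
s_5 = InvRound(s_4, k_0) = 0xCA095B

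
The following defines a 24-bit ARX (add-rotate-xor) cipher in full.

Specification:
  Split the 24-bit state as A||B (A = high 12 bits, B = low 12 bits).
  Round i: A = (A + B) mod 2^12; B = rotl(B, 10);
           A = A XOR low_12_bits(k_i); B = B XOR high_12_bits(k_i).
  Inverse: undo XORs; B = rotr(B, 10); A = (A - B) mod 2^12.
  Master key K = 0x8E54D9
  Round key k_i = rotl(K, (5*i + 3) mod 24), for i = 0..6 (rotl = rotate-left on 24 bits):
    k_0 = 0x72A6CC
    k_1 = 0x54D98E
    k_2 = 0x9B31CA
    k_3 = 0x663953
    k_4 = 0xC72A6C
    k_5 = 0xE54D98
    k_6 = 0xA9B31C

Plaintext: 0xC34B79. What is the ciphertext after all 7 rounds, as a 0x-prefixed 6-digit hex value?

s_0 = plaintext = 0xC34B79
s_1 = Round(s_0, k_0) = 0x1611F4
s_2 = Round(s_1, k_1) = 0xADB530
s_3 = Round(s_2, k_2) = 0x1C18FF
s_4 = Round(s_3, k_3) = 0x39385C
s_5 = Round(s_4, k_4) = 0x183E65
s_6 = Round(s_5, k_5) = 0x2709CD
s_7 = Round(s_6, k_6) = 0xF21CE8

0xF21CE8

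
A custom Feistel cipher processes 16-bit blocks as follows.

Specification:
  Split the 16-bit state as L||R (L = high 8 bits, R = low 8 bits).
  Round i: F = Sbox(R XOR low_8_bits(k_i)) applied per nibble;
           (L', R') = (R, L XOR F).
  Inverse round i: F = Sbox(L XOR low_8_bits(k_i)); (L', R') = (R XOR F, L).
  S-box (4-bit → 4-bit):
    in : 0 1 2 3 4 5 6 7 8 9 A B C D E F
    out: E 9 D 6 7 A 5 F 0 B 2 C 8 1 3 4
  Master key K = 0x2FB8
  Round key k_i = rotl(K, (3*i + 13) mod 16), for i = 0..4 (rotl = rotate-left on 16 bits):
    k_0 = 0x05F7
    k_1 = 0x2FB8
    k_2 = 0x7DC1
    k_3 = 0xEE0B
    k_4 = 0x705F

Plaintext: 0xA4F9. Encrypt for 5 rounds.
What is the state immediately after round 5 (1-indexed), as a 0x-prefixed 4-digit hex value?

s_0 = plaintext = 0xA4F9
s_1 = Round(s_0, k_0) = 0xF947
s_2 = Round(s_1, k_1) = 0x47BD
s_3 = Round(s_2, k_2) = 0xBDBF
s_4 = Round(s_3, k_3) = 0xBF7A
s_5 = Round(s_4, k_4) = 0x7A65

0x7A65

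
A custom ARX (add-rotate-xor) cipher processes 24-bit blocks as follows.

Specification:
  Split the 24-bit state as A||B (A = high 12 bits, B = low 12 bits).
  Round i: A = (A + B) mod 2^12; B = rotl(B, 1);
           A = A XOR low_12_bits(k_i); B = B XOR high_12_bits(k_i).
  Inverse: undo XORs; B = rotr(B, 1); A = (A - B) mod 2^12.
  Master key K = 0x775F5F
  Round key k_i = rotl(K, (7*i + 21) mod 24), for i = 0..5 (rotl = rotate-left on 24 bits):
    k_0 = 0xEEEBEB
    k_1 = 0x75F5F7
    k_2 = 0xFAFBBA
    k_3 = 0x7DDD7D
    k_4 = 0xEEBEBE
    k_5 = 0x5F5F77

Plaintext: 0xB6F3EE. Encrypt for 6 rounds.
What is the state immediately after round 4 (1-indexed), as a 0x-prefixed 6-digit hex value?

s_0 = plaintext = 0xB6F3EE
s_1 = Round(s_0, k_0) = 0x4B6932
s_2 = Round(s_1, k_1) = 0x81F53A
s_3 = Round(s_2, k_2) = 0x6E35DB
s_4 = Round(s_3, k_3) = 0x1C3C6B
s_5 = Round(s_4, k_4) = 0x09063C
s_6 = Round(s_5, k_5) = 0x9BB98D

0x1C3C6B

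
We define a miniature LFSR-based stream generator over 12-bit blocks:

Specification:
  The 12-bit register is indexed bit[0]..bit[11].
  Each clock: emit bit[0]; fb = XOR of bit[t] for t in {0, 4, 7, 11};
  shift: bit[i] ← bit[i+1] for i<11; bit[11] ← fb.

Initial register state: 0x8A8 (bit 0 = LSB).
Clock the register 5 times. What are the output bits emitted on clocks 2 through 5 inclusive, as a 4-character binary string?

reg_0 = 0x8A8
clock 1: out=0, reg = 0x454
clock 2: out=0, reg = 0xA2A
clock 3: out=0, reg = 0xD15
clock 4: out=1, reg = 0xE8A
clock 5: out=0, reg = 0x745

0010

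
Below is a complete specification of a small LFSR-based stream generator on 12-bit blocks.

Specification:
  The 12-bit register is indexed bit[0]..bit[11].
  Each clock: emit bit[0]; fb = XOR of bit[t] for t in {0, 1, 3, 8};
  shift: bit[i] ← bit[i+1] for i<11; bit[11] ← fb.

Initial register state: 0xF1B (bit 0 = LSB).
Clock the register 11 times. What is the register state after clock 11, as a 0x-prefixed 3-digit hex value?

reg_0 = 0xF1B
clock 1: out=1, reg = 0x78D
clock 2: out=1, reg = 0xBC6
clock 3: out=0, reg = 0x5E3
clock 4: out=1, reg = 0xAF1
clock 5: out=1, reg = 0xD78
clock 6: out=0, reg = 0x6BC
clock 7: out=0, reg = 0xB5E
clock 8: out=0, reg = 0xDAF
clock 9: out=1, reg = 0x6D7
clock 10: out=1, reg = 0x36B
clock 11: out=1, reg = 0x1B5

0x1B5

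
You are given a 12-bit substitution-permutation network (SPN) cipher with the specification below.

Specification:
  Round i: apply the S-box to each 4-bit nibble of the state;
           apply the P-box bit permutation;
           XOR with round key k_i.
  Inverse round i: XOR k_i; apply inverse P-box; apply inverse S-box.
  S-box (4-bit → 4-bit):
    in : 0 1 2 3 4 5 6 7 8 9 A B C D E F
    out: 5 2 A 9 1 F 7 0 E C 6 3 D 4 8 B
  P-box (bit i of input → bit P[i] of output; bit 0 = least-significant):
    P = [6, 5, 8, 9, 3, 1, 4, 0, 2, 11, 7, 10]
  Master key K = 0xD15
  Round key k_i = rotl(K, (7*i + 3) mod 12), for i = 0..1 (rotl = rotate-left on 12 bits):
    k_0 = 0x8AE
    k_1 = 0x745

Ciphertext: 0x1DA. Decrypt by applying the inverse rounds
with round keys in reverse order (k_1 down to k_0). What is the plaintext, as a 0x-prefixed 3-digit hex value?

0x9DB

s_0 = ciphertext = 0x1DA
s_1 = InvRound(s_0, k_1) = 0xC5E
s_2 = InvRound(s_1, k_0) = 0x9DB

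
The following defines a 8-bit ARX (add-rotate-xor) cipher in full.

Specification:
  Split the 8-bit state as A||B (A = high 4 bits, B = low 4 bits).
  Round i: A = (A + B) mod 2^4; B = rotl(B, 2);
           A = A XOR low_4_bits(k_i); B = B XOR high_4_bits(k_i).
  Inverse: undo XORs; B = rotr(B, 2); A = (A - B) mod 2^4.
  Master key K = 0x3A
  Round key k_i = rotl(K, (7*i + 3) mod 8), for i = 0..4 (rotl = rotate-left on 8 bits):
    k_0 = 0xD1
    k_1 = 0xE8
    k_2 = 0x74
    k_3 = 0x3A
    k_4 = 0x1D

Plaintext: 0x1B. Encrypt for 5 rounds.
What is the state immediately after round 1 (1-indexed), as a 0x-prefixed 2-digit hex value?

s_0 = plaintext = 0x1B
s_1 = Round(s_0, k_0) = 0xD3
s_2 = Round(s_1, k_1) = 0x82
s_3 = Round(s_2, k_2) = 0xEF
s_4 = Round(s_3, k_3) = 0x7C
s_5 = Round(s_4, k_4) = 0xE2

0xD3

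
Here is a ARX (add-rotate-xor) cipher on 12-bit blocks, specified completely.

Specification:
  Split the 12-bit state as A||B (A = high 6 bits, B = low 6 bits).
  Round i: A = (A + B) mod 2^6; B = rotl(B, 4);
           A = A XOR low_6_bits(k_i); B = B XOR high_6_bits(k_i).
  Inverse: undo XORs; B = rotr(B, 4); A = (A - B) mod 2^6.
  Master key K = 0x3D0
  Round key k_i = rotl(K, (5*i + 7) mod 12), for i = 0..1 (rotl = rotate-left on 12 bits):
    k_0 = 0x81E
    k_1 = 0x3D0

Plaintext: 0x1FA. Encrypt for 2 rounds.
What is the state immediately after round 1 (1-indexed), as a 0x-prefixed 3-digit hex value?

0x7CE

s_0 = plaintext = 0x1FA
s_1 = Round(s_0, k_0) = 0x7CE
s_2 = Round(s_1, k_1) = 0xF6C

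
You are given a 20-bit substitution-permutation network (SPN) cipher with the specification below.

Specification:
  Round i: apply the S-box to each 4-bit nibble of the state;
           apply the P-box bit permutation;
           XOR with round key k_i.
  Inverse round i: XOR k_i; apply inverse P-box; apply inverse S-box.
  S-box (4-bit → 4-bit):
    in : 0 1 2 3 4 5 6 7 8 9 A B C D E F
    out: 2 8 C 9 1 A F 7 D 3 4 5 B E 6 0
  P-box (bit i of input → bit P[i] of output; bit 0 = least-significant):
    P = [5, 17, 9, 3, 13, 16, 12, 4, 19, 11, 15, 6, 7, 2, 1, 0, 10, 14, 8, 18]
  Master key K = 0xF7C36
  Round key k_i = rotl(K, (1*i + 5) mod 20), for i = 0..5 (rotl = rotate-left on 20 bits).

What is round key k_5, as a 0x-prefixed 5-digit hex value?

K = 0xF7C36
k_0 = rotl(K, (1*0+5) mod 20) = rotl(K, 5) = 0xF86DE
k_1 = rotl(K, (1*1+5) mod 20) = rotl(K, 6) = 0xF0DBD
k_2 = rotl(K, (1*2+5) mod 20) = rotl(K, 7) = 0xE1B7B
k_3 = rotl(K, (1*3+5) mod 20) = rotl(K, 8) = 0xC36F7
k_4 = rotl(K, (1*4+5) mod 20) = rotl(K, 9) = 0x86DEF
k_5 = rotl(K, (1*5+5) mod 20) = rotl(K, 10) = 0x0DBDF

0x0DBDF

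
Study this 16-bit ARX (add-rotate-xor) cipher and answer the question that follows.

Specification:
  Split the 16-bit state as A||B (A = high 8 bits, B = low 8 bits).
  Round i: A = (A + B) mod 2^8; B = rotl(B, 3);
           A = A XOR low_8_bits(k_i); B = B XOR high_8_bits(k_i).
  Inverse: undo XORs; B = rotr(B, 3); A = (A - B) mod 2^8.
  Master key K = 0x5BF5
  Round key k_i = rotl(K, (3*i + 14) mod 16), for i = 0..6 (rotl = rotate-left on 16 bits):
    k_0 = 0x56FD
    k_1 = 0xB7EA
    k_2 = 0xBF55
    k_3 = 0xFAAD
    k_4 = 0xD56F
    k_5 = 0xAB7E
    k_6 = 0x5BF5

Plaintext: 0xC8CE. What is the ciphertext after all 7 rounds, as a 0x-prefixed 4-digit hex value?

s_0 = plaintext = 0xC8CE
s_1 = Round(s_0, k_0) = 0x6B20
s_2 = Round(s_1, k_1) = 0x61B6
s_3 = Round(s_2, k_2) = 0x420A
s_4 = Round(s_3, k_3) = 0xE1AA
s_5 = Round(s_4, k_4) = 0xE480
s_6 = Round(s_5, k_5) = 0x1AAF
s_7 = Round(s_6, k_6) = 0x3C26

0x3C26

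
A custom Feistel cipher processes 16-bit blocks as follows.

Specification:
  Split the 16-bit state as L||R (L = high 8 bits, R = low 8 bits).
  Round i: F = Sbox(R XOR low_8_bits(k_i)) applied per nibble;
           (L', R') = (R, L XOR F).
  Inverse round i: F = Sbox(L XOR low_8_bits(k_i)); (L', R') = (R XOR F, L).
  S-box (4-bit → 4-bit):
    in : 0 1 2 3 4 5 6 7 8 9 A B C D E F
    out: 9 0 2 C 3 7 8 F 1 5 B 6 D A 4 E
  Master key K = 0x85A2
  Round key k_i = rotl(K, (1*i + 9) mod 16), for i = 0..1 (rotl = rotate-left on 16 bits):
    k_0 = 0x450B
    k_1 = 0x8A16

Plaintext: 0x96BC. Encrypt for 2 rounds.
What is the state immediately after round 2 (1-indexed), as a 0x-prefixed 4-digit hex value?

s_0 = plaintext = 0x96BC
s_1 = Round(s_0, k_0) = 0xBCF9
s_2 = Round(s_1, k_1) = 0xF9F2

0xF9F2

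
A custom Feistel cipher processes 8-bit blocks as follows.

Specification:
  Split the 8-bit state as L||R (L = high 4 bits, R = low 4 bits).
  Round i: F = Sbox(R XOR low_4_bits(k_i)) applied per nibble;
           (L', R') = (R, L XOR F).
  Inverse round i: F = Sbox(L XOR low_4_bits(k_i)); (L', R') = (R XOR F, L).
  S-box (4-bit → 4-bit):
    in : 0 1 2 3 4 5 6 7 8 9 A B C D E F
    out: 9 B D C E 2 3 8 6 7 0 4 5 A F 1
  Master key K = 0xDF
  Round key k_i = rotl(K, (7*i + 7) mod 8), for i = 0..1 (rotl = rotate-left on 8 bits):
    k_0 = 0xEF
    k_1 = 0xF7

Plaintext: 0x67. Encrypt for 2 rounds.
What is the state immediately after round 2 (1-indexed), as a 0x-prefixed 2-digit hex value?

s_0 = plaintext = 0x67
s_1 = Round(s_0, k_0) = 0x70
s_2 = Round(s_1, k_1) = 0x0F

0x0F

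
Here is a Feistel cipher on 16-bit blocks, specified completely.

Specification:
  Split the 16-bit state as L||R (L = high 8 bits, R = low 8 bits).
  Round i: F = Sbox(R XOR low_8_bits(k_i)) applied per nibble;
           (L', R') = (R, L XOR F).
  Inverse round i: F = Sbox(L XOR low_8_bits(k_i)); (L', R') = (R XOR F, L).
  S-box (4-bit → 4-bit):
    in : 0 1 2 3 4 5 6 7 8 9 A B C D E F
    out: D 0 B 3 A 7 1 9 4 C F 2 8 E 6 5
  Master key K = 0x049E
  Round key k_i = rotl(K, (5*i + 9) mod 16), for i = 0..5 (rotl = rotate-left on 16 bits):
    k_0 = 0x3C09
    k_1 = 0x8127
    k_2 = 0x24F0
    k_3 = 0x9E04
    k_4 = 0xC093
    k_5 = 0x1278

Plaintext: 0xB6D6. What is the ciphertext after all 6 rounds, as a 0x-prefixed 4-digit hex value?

s_0 = plaintext = 0xB6D6
s_1 = Round(s_0, k_0) = 0xD653
s_2 = Round(s_1, k_1) = 0x534C
s_3 = Round(s_2, k_2) = 0x4C7B
s_4 = Round(s_3, k_3) = 0x7BD9
s_5 = Round(s_4, k_4) = 0xD9D4
s_6 = Round(s_5, k_5) = 0xD421

0xD421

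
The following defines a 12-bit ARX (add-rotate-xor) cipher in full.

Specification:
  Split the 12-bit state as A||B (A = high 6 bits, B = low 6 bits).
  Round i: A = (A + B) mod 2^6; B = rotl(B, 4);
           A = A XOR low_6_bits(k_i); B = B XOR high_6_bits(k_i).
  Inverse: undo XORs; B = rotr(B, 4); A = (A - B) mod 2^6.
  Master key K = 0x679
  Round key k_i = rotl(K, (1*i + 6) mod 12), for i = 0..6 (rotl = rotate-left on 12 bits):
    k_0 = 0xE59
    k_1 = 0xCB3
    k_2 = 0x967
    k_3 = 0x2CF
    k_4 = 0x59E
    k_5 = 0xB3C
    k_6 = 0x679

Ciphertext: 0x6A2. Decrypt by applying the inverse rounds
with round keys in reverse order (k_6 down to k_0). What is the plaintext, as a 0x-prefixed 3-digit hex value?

s_0 = ciphertext = 0x6A2
s_1 = InvRound(s_0, k_6) = 0xD2F
s_2 = InvRound(s_1, k_5) = 0xF0C
s_3 = InvRound(s_2, k_4) = 0xE69
s_4 = InvRound(s_3, k_3) = 0xB0A
s_5 = InvRound(s_4, k_2) = 0x37E
s_6 = InvRound(s_5, k_1) = 0x3B0
s_7 = InvRound(s_6, k_0) = 0xCE4

0xCE4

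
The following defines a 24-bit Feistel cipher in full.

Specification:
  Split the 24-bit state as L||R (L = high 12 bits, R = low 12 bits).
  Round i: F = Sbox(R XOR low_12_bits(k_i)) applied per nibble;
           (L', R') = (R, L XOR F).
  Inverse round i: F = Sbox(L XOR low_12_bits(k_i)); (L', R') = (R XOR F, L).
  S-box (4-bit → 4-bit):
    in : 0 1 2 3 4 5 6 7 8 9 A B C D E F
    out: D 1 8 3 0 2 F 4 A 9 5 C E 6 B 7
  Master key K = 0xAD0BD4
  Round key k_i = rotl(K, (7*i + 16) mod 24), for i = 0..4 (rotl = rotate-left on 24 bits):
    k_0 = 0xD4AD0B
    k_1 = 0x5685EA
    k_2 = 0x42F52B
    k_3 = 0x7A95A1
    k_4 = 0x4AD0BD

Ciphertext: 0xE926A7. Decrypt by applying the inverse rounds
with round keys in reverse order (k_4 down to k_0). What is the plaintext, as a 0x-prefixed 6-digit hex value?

s_0 = ciphertext = 0xE926A7
s_1 = InvRound(s_0, k_4) = 0xD20E92
s_2 = InvRound(s_1, k_3) = 0x433D20
s_3 = InvRound(s_2, k_2) = 0xC3A433
s_4 = InvRound(s_3, k_1) = 0xD5EC3A
s_5 = InvRound(s_4, k_0) = 0x118D5E

0x118D5E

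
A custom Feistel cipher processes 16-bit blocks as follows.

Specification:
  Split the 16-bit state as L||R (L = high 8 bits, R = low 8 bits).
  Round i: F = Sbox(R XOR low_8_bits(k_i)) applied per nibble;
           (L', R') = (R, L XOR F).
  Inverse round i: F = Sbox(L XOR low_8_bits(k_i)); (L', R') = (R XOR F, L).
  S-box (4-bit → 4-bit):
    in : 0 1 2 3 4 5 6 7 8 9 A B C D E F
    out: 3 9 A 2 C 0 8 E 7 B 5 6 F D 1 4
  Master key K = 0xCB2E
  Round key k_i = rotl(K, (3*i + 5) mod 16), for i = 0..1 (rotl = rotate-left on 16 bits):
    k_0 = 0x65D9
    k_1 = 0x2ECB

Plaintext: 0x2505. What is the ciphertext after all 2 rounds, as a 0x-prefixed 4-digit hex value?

0xFA2C

s_0 = plaintext = 0x2505
s_1 = Round(s_0, k_0) = 0x05FA
s_2 = Round(s_1, k_1) = 0xFA2C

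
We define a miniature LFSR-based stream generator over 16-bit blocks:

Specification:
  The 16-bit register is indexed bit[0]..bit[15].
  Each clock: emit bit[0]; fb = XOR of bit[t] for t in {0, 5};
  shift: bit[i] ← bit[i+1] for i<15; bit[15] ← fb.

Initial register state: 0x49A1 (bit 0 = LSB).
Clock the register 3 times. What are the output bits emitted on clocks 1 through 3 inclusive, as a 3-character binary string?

100

reg_0 = 0x49A1
clock 1: out=1, reg = 0x24D0
clock 2: out=0, reg = 0x1268
clock 3: out=0, reg = 0x8934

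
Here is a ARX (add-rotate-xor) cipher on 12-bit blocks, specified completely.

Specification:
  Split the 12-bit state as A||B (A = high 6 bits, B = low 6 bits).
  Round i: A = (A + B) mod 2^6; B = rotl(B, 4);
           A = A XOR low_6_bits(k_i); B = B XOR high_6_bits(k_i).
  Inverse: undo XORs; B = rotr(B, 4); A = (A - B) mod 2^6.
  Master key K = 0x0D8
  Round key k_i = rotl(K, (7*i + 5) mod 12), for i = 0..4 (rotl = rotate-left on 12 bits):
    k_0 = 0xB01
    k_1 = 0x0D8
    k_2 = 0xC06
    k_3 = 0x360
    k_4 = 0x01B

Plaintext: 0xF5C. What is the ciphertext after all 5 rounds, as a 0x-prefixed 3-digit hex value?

0x769

s_0 = plaintext = 0xF5C
s_1 = Round(s_0, k_0) = 0x62B
s_2 = Round(s_1, k_1) = 0x6F9
s_3 = Round(s_2, k_2) = 0x4AE
s_4 = Round(s_3, k_3) = 0x826
s_5 = Round(s_4, k_4) = 0x769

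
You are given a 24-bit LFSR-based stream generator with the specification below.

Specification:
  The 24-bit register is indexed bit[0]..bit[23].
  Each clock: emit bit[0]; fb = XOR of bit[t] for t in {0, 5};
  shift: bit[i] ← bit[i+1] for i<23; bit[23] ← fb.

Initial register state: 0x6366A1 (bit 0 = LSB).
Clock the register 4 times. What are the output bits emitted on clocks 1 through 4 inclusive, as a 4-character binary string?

1000

reg_0 = 0x6366A1
clock 1: out=1, reg = 0x31B350
clock 2: out=0, reg = 0x18D9A8
clock 3: out=0, reg = 0x8C6CD4
clock 4: out=0, reg = 0x46366A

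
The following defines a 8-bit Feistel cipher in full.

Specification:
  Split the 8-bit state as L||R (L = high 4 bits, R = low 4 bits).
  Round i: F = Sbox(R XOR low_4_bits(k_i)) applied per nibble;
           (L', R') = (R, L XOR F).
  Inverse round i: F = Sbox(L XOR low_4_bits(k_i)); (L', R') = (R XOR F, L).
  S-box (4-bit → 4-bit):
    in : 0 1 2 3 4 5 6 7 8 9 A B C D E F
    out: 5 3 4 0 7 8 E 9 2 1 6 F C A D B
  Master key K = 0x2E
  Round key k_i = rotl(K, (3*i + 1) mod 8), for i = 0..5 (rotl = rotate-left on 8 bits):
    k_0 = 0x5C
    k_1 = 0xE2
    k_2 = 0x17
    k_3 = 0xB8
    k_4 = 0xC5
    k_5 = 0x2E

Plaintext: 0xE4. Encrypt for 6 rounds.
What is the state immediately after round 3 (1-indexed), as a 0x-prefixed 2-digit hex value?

0x91

s_0 = plaintext = 0xE4
s_1 = Round(s_0, k_0) = 0x4C
s_2 = Round(s_1, k_1) = 0xC9
s_3 = Round(s_2, k_2) = 0x91
s_4 = Round(s_3, k_3) = 0x18
s_5 = Round(s_4, k_4) = 0x8B
s_6 = Round(s_5, k_5) = 0xB0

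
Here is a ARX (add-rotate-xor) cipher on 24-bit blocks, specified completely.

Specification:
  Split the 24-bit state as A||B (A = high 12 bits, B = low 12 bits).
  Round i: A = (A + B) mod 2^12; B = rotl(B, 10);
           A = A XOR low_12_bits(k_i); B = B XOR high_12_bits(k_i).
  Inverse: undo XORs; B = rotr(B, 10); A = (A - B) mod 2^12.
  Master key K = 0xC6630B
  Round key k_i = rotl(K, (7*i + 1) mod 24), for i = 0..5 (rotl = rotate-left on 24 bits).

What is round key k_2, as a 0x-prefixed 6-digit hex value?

0x85E331

K = 0xC6630B
k_0 = rotl(K, (7*0+1) mod 24) = rotl(K, 1) = 0x8CC617
k_1 = rotl(K, (7*1+1) mod 24) = rotl(K, 8) = 0x630BC6
k_2 = rotl(K, (7*2+1) mod 24) = rotl(K, 15) = 0x85E331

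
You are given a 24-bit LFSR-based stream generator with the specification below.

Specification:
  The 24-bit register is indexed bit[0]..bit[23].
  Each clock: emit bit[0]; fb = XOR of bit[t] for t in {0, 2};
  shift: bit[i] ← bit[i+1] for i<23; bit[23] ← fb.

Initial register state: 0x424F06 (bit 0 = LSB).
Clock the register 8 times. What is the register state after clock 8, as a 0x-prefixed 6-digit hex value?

reg_0 = 0x424F06
clock 1: out=0, reg = 0xA12783
clock 2: out=1, reg = 0xD093C1
clock 3: out=1, reg = 0xE849E0
clock 4: out=0, reg = 0x7424F0
clock 5: out=0, reg = 0x3A1278
clock 6: out=0, reg = 0x1D093C
clock 7: out=0, reg = 0x8E849E
clock 8: out=0, reg = 0xC7424F

0xC7424F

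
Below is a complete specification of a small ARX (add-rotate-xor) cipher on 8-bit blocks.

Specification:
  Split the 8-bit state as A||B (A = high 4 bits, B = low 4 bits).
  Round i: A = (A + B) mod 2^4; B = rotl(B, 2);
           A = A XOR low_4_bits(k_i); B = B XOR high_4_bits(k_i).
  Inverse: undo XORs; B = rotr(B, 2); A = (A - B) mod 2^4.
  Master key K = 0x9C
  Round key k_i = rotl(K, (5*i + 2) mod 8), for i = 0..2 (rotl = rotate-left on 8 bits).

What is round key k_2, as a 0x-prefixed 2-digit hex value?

K = 0x9C
k_0 = rotl(K, (5*0+2) mod 8) = rotl(K, 2) = 0x72
k_1 = rotl(K, (5*1+2) mod 8) = rotl(K, 7) = 0x4E
k_2 = rotl(K, (5*2+2) mod 8) = rotl(K, 4) = 0xC9

0xC9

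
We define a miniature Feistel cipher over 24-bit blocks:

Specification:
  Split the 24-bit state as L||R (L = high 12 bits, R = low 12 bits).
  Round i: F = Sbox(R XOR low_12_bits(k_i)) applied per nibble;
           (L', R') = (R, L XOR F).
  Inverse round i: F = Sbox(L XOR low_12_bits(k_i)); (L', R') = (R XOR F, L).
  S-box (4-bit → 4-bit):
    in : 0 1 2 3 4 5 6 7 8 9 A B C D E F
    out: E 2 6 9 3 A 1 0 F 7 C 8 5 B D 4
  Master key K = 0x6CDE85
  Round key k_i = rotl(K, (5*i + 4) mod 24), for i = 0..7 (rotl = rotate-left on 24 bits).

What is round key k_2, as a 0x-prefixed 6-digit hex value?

0xA15B37

K = 0x6CDE85
k_0 = rotl(K, (5*0+4) mod 24) = rotl(K, 4) = 0xCDE856
k_1 = rotl(K, (5*1+4) mod 24) = rotl(K, 9) = 0xBD0AD9
k_2 = rotl(K, (5*2+4) mod 24) = rotl(K, 14) = 0xA15B37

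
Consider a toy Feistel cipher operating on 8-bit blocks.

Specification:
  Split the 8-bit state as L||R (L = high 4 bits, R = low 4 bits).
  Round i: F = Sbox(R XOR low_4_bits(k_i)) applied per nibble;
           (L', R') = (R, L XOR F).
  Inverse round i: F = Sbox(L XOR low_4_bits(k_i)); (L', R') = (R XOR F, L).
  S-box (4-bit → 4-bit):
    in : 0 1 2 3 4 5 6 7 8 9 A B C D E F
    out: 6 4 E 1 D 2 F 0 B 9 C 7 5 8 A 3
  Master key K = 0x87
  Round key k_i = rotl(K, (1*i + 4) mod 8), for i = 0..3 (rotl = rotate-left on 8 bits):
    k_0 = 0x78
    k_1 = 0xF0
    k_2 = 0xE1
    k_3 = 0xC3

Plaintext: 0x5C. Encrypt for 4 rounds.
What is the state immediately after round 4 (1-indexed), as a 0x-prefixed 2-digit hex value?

s_0 = plaintext = 0x5C
s_1 = Round(s_0, k_0) = 0xC8
s_2 = Round(s_1, k_1) = 0x87
s_3 = Round(s_2, k_2) = 0x77
s_4 = Round(s_3, k_3) = 0x7A

0x7A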